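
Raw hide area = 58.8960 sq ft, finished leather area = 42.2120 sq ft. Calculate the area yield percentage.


Formula: Yield = finished / raw * 100
Substituting: Yield = 42.2120 / 58.8960 * 100
Result: 71.6721 %


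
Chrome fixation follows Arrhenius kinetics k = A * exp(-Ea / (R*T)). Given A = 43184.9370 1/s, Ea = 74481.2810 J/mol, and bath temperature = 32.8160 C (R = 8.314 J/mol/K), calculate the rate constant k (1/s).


T_K = T_C + 273.15 = 32.8160 + 273.15 = 305.9660 K
exponent = -Ea / (R * T_K) = -74481.2810 / (8.314 * 305.9660) = -29.2795
k = A * exp(exponent) = 43184.9370 * exp(-29.2795) = 8.3061e-09 1/s


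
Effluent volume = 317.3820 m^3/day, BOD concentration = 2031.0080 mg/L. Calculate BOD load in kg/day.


Formula: BOD_load = volume * conc / 1000
Substituting: BOD_load = 317.3820 * 2031.0080 / 1000
Result: 644.6054 kg/day


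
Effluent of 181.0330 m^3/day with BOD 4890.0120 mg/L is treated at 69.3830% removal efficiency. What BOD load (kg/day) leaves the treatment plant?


Load_in = volume * conc / 1000 = 181.0330 * 4890.0120 / 1000 = 885.2535 kg/day
Removed = Load_in * eff / 100 = 885.2535 * 69.3830 / 100 = 614.2155 kg/day
Load_out = Load_in - Removed = 885.2535 - 614.2155 = 271.0381 kg/day


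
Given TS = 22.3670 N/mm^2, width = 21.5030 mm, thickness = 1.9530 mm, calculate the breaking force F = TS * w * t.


Formula: F = TS * w * t
Substituting: F = 22.3670 * 21.5030 * 1.9530
Result: 939.3102 N


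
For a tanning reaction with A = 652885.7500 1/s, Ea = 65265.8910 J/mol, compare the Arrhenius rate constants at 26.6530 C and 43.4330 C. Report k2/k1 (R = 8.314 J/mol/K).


T1 = 26.6530 + 273.15 = 299.8030 K; T2 = 43.4330 + 273.15 = 316.5830 K
k1 = A * exp(-Ea/(R*T1)) = 652885.7500 * exp(-65265.8910/(8.314*299.8030)) = 2.7743e-06 1/s
k2 = A * exp(-Ea/(R*T2)) = 652885.7500 * exp(-65265.8910/(8.314*316.5830)) = 1.1115e-05 1/s
k2/k1 = 1.1115e-05 / 2.7743e-06 = 4.0063


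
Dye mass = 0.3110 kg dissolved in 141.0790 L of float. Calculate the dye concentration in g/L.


Formula: Conc = dye_mass(kg) / volume(L) * 1000
Substituting: Conc = 0.3110 / 141.0790 * 1000
Result: 2.2044 g/L


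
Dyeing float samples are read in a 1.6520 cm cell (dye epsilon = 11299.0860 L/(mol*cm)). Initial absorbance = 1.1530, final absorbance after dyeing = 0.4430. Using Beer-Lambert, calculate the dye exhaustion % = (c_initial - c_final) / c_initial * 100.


c_initial = A_i / (epsilon * l) = 1.1530 / (11299.0860 * 1.6520) = 6.1770e-05 mol/L
c_final = A_f / (epsilon * l) = 0.4430 / (11299.0860 * 1.6520) = 2.3733e-05 mol/L
Exhaustion = (c_initial - c_final) / c_initial * 100 = (6.1770e-05 - 2.3733e-05) / 6.1770e-05 * 100 = 61.5785 %


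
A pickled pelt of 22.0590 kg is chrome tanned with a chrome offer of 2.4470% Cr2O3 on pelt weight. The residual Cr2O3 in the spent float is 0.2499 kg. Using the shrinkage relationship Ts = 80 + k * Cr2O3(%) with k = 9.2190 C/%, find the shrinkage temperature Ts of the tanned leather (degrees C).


Offered = pelt * offer_pct / 100 = 22.0590 * 2.4470 / 100 = 0.5398 kg
Uptake = offered - residual = 0.5398 - 0.2499 = 0.2899 kg
Cr2O3% on pelt = uptake / pelt * 100 = 0.2899 / 22.0590 * 100 = 1.3141 %
Ts = 80 + k * Cr2O3% = 80 + 9.2190 * 1.3141 = 92.1150 C


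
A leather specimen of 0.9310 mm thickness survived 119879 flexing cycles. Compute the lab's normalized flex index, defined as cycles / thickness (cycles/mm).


Formula: Index = cycles / thickness
Substituting: Index = 119879 / 0.9310
Result: 128763.6950 cycles/mm


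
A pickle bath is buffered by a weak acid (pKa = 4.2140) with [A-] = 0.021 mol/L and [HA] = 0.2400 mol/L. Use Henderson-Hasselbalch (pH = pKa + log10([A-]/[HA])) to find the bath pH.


ratio = [A-] / [HA] = 0.021 / 0.2400 = 0.0875
log10(ratio) = -1.0580
pH = pKa + log10(ratio) = 4.2140 - 1.0580 = 3.1560


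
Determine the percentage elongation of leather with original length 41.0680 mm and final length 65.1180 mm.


Formula: Elongation = (Lf - L0) / L0 * 100
Substituting: Elongation = (65.1180 - 41.0680) / 41.0680 * 100
Result: 58.5614 %


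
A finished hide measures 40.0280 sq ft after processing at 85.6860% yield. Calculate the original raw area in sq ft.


Formula: raw = finished * 100 / yield
Substituting: raw = 40.0280 * 100 / 85.6860
Result: 46.7147 sq ft


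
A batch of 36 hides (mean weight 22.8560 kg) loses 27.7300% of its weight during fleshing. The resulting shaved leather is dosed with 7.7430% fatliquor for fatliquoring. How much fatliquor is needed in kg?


Total_raw = N * avg_wt = 36 * 22.8560 = 822.8160 kg
Substrate = Total_raw * (1 - loss/100) = 822.8160 * (1 - 27.7300/100) = 594.6491 kg
Fat = Substrate * pct / 100 = 594.6491 * 7.7430 / 100 = 46.0437 kg


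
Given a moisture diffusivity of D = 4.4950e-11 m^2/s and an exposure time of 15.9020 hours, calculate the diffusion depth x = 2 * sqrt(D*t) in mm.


t = 15.9020 hr * 3600 = 57247.2000 s
D * t = 4.4950e-11 * 57247.2000 = 2.5733e-06
x = 2 * sqrt(D*t) = 2 * sqrt(2.5733e-06) = 0.00320828 m = 3.2083 mm


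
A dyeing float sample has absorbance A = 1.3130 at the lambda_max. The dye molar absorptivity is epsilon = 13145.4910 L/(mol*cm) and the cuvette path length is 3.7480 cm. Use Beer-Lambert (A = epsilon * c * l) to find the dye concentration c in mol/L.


Formula: c = A / (epsilon * l)
Substituting: c = 1.3130 / (13145.4910 * 3.7480)
Result: 2.6649e-05 mol/L


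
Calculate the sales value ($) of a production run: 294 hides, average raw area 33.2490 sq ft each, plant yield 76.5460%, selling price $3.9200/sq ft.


Raw_total = N * avg_area = 294 * 33.2490 = 9775.2060 sq ft
Finished = Raw_total * yield / 100 = 9775.2060 * 76.5460 / 100 = 7482.5292 sq ft
Value = Finished * price = 7482.5292 * 3.9200 = 29331.5144 $


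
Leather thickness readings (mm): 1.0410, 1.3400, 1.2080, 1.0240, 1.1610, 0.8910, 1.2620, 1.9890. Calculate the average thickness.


Formula: Average = sum / n
Substituting: Average = 9.9160 / 8
Result: 1.2395 mm


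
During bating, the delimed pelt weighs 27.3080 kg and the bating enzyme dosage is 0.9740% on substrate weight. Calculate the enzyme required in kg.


Formula: Enzyme = substrate * pct / 100
Substituting: Enzyme = 27.3080 * 0.9740 / 100
Result: 0.2660 kg


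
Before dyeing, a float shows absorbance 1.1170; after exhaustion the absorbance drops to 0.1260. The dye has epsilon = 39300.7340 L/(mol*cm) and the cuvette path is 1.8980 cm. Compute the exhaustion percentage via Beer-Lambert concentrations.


c_initial = A_i / (epsilon * l) = 1.1170 / (39300.7340 * 1.8980) = 1.4975e-05 mol/L
c_final = A_f / (epsilon * l) = 0.1260 / (39300.7340 * 1.8980) = 1.6892e-06 mol/L
Exhaustion = (c_initial - c_final) / c_initial * 100 = (1.4975e-05 - 1.6892e-06) / 1.4975e-05 * 100 = 88.7198 %


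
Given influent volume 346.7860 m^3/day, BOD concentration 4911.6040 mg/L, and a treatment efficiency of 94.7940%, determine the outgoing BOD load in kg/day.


Load_in = volume * conc / 1000 = 346.7860 * 4911.6040 / 1000 = 1703.2755 kg/day
Removed = Load_in * eff / 100 = 1703.2755 * 94.7940 / 100 = 1614.6030 kg/day
Load_out = Load_in - Removed = 1703.2755 - 1614.6030 = 88.6725 kg/day


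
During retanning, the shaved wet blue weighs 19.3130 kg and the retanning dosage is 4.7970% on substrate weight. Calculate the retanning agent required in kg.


Formula: Retan = substrate * pct / 100
Substituting: Retan = 19.3130 * 4.7970 / 100
Result: 0.9264 kg


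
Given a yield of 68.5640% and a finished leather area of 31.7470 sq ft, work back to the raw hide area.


Formula: raw = finished * 100 / yield
Substituting: raw = 31.7470 * 100 / 68.5640
Result: 46.3027 sq ft


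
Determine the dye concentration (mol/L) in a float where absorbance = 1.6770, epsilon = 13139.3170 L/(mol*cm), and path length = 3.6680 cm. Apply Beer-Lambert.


Formula: c = A / (epsilon * l)
Substituting: c = 1.6770 / (13139.3170 * 3.6680)
Result: 3.4796e-05 mol/L


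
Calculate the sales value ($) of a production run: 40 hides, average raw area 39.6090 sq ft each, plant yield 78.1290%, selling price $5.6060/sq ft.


Raw_total = N * avg_area = 40 * 39.6090 = 1584.3600 sq ft
Finished = Raw_total * yield / 100 = 1584.3600 * 78.1290 / 100 = 1237.8446 sq ft
Value = Finished * price = 1237.8446 * 5.6060 = 6939.3570 $


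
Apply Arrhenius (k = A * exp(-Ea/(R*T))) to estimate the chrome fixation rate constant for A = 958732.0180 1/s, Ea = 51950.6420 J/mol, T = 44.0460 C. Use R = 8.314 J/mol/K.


T_K = T_C + 273.15 = 44.0460 + 273.15 = 317.1960 K
exponent = -Ea / (R * T_K) = -51950.6420 / (8.314 * 317.1960) = -19.6994
k = A * exp(exponent) = 958732.0180 * exp(-19.6994) = 0.00266902 1/s


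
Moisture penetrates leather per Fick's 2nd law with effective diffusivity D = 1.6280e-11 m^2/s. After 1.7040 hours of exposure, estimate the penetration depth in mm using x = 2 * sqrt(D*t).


t = 1.7040 hr * 3600 = 6134.4000 s
D * t = 1.6280e-11 * 6134.4000 = 9.9868e-08
x = 2 * sqrt(D*t) = 2 * sqrt(9.9868e-08) = 6.3204e-04 m = 0.6320 mm


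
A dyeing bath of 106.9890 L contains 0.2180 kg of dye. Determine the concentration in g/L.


Formula: Conc = dye_mass(kg) / volume(L) * 1000
Substituting: Conc = 0.2180 / 106.9890 * 1000
Result: 2.0376 g/L


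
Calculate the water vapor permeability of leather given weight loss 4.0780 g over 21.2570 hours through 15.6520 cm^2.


Formula: WVP = loss / (area * time)
Substituting: WVP = 4.0780 / (15.6520 * 21.2570)
Result: 0.0122568 g/(cm^2*hr)


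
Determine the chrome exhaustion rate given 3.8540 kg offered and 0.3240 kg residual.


Formula: Uptake = (offered - residual) / offered * 100
Substituting: Uptake = (3.8540 - 0.3240) / 3.8540 * 100
Result: 91.5931 %


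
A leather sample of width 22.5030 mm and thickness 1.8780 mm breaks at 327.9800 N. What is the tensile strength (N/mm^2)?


Formula: TS = force / (width * thickness)
Substituting: TS = 327.9800 / (22.5030 * 1.8780)
Result: 7.7609 N/mm^2


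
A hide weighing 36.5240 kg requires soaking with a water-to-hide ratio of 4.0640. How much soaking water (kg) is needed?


Formula: Water = hide_weight * ratio
Substituting: Water = 36.5240 * 4.0640
Result: 148.4335 kg


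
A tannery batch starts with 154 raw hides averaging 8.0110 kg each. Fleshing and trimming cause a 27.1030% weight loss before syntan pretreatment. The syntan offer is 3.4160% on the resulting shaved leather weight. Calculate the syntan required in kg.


Total_raw = N * avg_wt = 154 * 8.0110 = 1233.6940 kg
Substrate = Total_raw * (1 - loss/100) = 1233.6940 * (1 - 27.1030/100) = 899.3259 kg
Syntan = Substrate * pct / 100 = 899.3259 * 3.4160 / 100 = 30.7210 kg


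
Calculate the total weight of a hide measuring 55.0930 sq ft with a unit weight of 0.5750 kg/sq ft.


Formula: Weight = area * weight_per_sqft
Substituting: Weight = 55.0930 * 0.5750
Result: 31.6785 kg


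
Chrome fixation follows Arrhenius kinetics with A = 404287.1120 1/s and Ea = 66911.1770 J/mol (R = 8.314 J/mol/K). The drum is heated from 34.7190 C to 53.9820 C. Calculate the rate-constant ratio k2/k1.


T1 = 34.7190 + 273.15 = 307.8690 K; T2 = 53.9820 + 273.15 = 327.1320 K
k1 = A * exp(-Ea/(R*T1)) = 404287.1120 * exp(-66911.1770/(8.314*307.8690)) = 1.7938e-06 1/s
k2 = A * exp(-Ea/(R*T2)) = 404287.1120 * exp(-66911.1770/(8.314*327.1320)) = 8.3617e-06 1/s
k2/k1 = 8.3617e-06 / 1.7938e-06 = 4.6613


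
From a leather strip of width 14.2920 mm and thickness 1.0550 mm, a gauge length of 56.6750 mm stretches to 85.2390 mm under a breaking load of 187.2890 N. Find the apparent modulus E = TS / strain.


TS = F / (w * t) = 187.2890 / (14.2920 * 1.0550) = 12.4213 N/mm^2
strain = (Lf - L0) / L0 = (85.2390 - 56.6750) / 56.6750 = 0.5040
E = TS / strain = 12.4213 / 0.5040 = 24.6456 N/mm^2


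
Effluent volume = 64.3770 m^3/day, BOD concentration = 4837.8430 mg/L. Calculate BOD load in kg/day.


Formula: BOD_load = volume * conc / 1000
Substituting: BOD_load = 64.3770 * 4837.8430 / 1000
Result: 311.4458 kg/day


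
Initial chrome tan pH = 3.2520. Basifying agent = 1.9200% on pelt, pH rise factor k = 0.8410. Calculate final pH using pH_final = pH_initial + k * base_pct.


Formula: pH_final = pH_initial + k * base_pct
Substituting: pH_final = 3.2520 + 0.8410 * 1.9200
Result: 4.8667


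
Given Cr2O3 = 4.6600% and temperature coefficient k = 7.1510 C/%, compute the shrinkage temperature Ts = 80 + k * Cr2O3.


Formula: Ts = 80 + k * Cr2O3
Substituting: Ts = 80 + 7.1510 * 4.6600
Result: 113.3237 C


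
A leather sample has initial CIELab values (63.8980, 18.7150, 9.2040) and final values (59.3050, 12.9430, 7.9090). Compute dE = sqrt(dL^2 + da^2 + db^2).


dL = -4.5930, da = -5.7720, db = -1.2950
dE = sqrt((-4.5930)^2 + (-5.7720)^2 + (-1.2950)^2) = 7.4892


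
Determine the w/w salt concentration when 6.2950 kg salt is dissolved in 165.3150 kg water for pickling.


Formula: Conc = salt / (water + salt) * 100
Substituting: Conc = 6.2950 / (165.3150 + 6.2950) * 100
Result: 3.6682 %


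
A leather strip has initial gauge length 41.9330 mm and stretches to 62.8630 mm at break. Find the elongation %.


Formula: Elongation = (Lf - L0) / L0 * 100
Substituting: Elongation = (62.8630 - 41.9330) / 41.9330 * 100
Result: 49.9130 %


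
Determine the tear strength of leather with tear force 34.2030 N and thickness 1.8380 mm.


Formula: Tear strength = force / thickness
Substituting: Tear strength = 34.2030 / 1.8380
Result: 18.6088 N/mm


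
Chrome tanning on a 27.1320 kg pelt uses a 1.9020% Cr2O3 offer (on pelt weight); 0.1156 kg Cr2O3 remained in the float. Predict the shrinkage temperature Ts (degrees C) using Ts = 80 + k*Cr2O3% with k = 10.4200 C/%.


Offered = pelt * offer_pct / 100 = 27.1320 * 1.9020 / 100 = 0.5161 kg
Uptake = offered - residual = 0.5161 - 0.1156 = 0.4005 kg
Cr2O3% on pelt = uptake / pelt * 100 = 0.4005 / 27.1320 * 100 = 1.4759 %
Ts = 80 + k * Cr2O3% = 80 + 10.4200 * 1.4759 = 95.3792 C


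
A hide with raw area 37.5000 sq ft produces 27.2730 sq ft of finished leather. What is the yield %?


Formula: Yield = finished / raw * 100
Substituting: Yield = 27.2730 / 37.5000 * 100
Result: 72.7280 %


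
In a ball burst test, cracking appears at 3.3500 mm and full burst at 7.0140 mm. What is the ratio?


Formula: Ratio = crack / burst
Substituting: Ratio = 3.3500 / 7.0140
Result: 0.4776


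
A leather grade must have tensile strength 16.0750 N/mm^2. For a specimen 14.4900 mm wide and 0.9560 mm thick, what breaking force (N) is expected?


Formula: F = TS * w * t
Substituting: F = 16.0750 * 14.4900 * 0.9560
Result: 222.6780 N


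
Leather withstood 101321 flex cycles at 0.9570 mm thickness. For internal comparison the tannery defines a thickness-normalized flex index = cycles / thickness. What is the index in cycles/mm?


Formula: Index = cycles / thickness
Substituting: Index = 101321 / 0.9570
Result: 105873.5632 cycles/mm


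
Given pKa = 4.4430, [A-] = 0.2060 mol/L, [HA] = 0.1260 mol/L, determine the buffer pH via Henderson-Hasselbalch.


ratio = [A-] / [HA] = 0.2060 / 0.1260 = 1.6349
log10(ratio) = 0.2135
pH = pKa + log10(ratio) = 4.4430 + 0.2135 = 4.6565


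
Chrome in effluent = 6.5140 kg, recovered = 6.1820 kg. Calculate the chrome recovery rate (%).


Formula: Recovery = recovered / input * 100
Substituting: Recovery = 6.1820 / 6.5140 * 100
Result: 94.9033 %


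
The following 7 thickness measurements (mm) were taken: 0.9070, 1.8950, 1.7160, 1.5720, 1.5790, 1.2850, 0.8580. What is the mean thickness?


Formula: Average = sum / n
Substituting: Average = 9.8120 / 7
Result: 1.4017 mm


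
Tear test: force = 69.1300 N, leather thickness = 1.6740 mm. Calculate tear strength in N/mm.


Formula: Tear strength = force / thickness
Substituting: Tear strength = 69.1300 / 1.6740
Result: 41.2963 N/mm


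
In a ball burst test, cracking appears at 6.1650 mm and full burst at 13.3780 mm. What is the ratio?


Formula: Ratio = crack / burst
Substituting: Ratio = 6.1650 / 13.3780
Result: 0.4608


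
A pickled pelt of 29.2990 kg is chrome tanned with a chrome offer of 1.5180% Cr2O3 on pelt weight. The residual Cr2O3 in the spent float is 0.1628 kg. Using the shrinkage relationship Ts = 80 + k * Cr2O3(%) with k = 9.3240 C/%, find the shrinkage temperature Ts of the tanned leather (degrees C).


Offered = pelt * offer_pct / 100 = 29.2990 * 1.5180 / 100 = 0.4448 kg
Uptake = offered - residual = 0.4448 - 0.1628 = 0.2820 kg
Cr2O3% on pelt = uptake / pelt * 100 = 0.2820 / 29.2990 * 100 = 0.9623 %
Ts = 80 + k * Cr2O3% = 80 + 9.3240 * 0.9623 = 88.9729 C


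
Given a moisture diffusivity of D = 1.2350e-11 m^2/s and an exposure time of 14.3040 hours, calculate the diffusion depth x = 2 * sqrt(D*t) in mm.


t = 14.3040 hr * 3600 = 51494.4000 s
D * t = 1.2350e-11 * 51494.4000 = 6.3596e-07
x = 2 * sqrt(D*t) = 2 * sqrt(6.3596e-07) = 0.00159494 m = 1.5949 mm


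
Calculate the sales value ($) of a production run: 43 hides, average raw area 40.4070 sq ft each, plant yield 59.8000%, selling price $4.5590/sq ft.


Raw_total = N * avg_area = 43 * 40.4070 = 1737.5010 sq ft
Finished = Raw_total * yield / 100 = 1737.5010 * 59.8000 / 100 = 1039.0256 sq ft
Value = Finished * price = 1039.0256 * 4.5590 = 4736.9177 $


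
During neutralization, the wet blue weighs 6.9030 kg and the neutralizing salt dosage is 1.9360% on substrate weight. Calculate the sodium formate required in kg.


Formula: Neutralizer = substrate * pct / 100
Substituting: Neutralizer = 6.9030 * 1.9360 / 100
Result: 0.1336 kg


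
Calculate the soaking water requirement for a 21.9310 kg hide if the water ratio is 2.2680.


Formula: Water = hide_weight * ratio
Substituting: Water = 21.9310 * 2.2680
Result: 49.7395 kg


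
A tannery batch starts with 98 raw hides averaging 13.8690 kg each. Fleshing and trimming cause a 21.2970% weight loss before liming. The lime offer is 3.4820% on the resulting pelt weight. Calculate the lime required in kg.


Total_raw = N * avg_wt = 98 * 13.8690 = 1359.1620 kg
Substrate = Total_raw * (1 - loss/100) = 1359.1620 * (1 - 21.2970/100) = 1069.7013 kg
Lime = Substrate * pct / 100 = 1069.7013 * 3.4820 / 100 = 37.2470 kg


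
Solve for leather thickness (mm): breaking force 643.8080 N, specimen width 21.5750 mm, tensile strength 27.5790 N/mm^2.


Formula: t = F / (TS * w)
Substituting: t = 643.8080 / (27.5790 * 21.5750)
Result: 1.0820 mm


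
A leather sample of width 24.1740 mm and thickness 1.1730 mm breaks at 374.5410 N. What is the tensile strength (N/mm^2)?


Formula: TS = force / (width * thickness)
Substituting: TS = 374.5410 / (24.1740 * 1.1730)
Result: 13.2085 N/mm^2


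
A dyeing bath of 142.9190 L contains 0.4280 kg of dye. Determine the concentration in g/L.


Formula: Conc = dye_mass(kg) / volume(L) * 1000
Substituting: Conc = 0.4280 / 142.9190 * 1000
Result: 2.9947 g/L


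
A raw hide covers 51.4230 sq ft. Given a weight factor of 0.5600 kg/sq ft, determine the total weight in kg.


Formula: Weight = area * weight_per_sqft
Substituting: Weight = 51.4230 * 0.5600
Result: 28.7969 kg


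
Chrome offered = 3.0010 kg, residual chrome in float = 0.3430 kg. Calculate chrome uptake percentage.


Formula: Uptake = (offered - residual) / offered * 100
Substituting: Uptake = (3.0010 - 0.3430) / 3.0010 * 100
Result: 88.5705 %


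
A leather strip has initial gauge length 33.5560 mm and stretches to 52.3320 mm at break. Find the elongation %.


Formula: Elongation = (Lf - L0) / L0 * 100
Substituting: Elongation = (52.3320 - 33.5560) / 33.5560 * 100
Result: 55.9542 %


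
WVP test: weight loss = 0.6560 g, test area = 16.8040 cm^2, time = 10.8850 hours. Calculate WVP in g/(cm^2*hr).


Formula: WVP = loss / (area * time)
Substituting: WVP = 0.6560 / (16.8040 * 10.8850)
Result: 0.00358643 g/(cm^2*hr)


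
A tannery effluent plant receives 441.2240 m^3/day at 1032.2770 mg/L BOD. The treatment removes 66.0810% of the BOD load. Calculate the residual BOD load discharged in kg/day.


Load_in = volume * conc / 1000 = 441.2240 * 1032.2770 / 1000 = 455.4654 kg/day
Removed = Load_in * eff / 100 = 455.4654 * 66.0810 / 100 = 300.9761 kg/day
Load_out = Load_in - Removed = 455.4654 - 300.9761 = 154.4893 kg/day


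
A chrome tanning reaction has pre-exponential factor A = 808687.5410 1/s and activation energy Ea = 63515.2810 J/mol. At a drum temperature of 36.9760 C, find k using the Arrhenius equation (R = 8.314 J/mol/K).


T_K = T_C + 273.15 = 36.9760 + 273.15 = 310.1260 K
exponent = -Ea / (R * T_K) = -63515.2810 / (8.314 * 310.1260) = -24.6337
k = A * exp(exponent) = 808687.5410 * exp(-24.6337) = 1.6199e-05 1/s


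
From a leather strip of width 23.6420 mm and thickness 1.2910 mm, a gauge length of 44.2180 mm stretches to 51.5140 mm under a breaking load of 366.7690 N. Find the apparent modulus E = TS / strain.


TS = F / (w * t) = 366.7690 / (23.6420 * 1.2910) = 12.0166 N/mm^2
strain = (Lf - L0) / L0 = (51.5140 - 44.2180) / 44.2180 = 0.1650
E = TS / strain = 12.0166 / 0.1650 = 72.8277 N/mm^2


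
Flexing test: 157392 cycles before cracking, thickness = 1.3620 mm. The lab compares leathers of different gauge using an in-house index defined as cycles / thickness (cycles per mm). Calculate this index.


Formula: Index = cycles / thickness
Substituting: Index = 157392 / 1.3620
Result: 115559.4714 cycles/mm


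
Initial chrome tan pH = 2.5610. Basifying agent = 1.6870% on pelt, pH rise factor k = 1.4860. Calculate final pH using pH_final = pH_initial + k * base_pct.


Formula: pH_final = pH_initial + k * base_pct
Substituting: pH_final = 2.5610 + 1.4860 * 1.6870
Result: 5.0679


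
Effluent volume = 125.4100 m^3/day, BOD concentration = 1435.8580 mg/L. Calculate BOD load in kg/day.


Formula: BOD_load = volume * conc / 1000
Substituting: BOD_load = 125.4100 * 1435.8580 / 1000
Result: 180.0710 kg/day


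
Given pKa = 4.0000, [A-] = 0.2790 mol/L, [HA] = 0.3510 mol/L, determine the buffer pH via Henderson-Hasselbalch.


ratio = [A-] / [HA] = 0.2790 / 0.3510 = 0.7949
log10(ratio) = -0.0997029
pH = pKa + log10(ratio) = 4.0000 - 0.0997029 = 3.9003


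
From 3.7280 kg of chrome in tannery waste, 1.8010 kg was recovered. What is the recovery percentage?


Formula: Recovery = recovered / input * 100
Substituting: Recovery = 1.8010 / 3.7280 * 100
Result: 48.3101 %


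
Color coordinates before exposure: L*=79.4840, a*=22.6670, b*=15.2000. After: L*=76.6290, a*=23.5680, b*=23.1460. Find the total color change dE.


dL = -2.8550, da = 0.9010, db = 7.9460
dE = sqrt((-2.8550)^2 + 0.9010^2 + 7.9460^2) = 8.4913


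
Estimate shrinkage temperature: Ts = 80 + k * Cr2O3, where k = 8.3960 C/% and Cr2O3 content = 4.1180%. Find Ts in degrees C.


Formula: Ts = 80 + k * Cr2O3
Substituting: Ts = 80 + 8.3960 * 4.1180
Result: 114.5747 C


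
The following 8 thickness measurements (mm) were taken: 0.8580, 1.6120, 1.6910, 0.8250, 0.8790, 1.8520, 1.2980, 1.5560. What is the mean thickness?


Formula: Average = sum / n
Substituting: Average = 10.5710 / 8
Result: 1.3214 mm


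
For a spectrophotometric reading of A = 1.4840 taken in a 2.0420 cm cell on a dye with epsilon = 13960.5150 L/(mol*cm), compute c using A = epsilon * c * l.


Formula: c = A / (epsilon * l)
Substituting: c = 1.4840 / (13960.5150 * 2.0420)
Result: 5.2057e-05 mol/L


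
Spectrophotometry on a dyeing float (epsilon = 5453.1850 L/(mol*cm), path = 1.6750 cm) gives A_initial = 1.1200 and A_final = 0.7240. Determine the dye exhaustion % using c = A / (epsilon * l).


c_initial = A_i / (epsilon * l) = 1.1200 / (5453.1850 * 1.6750) = 1.2262e-04 mol/L
c_final = A_f / (epsilon * l) = 0.7240 / (5453.1850 * 1.6750) = 7.9264e-05 mol/L
Exhaustion = (c_initial - c_final) / c_initial * 100 = (1.2262e-04 - 7.9264e-05) / 1.2262e-04 * 100 = 35.3571 %


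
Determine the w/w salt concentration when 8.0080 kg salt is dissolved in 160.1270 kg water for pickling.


Formula: Conc = salt / (water + salt) * 100
Substituting: Conc = 8.0080 / (160.1270 + 8.0080) * 100
Result: 4.7628 %


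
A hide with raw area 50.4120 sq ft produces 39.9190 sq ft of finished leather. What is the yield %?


Formula: Yield = finished / raw * 100
Substituting: Yield = 39.9190 / 50.4120 * 100
Result: 79.1855 %


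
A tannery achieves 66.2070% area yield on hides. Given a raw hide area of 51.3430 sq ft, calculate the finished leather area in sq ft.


Formula: finished = raw * yield / 100
Substituting: finished = 51.3430 * 66.2070 / 100
Result: 33.9927 sq ft


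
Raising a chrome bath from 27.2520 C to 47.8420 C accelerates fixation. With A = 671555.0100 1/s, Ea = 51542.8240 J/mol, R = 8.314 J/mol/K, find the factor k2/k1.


T1 = 27.2520 + 273.15 = 300.4020 K; T2 = 47.8420 + 273.15 = 320.9920 K
k1 = A * exp(-Ea/(R*T1)) = 671555.0100 * exp(-51542.8240/(8.314*300.4020)) = 7.3175e-04 1/s
k2 = A * exp(-Ea/(R*T2)) = 671555.0100 * exp(-51542.8240/(8.314*320.9920)) = 0.00274965 1/s
k2/k1 = 0.00274965 / 7.3175e-04 = 3.7576


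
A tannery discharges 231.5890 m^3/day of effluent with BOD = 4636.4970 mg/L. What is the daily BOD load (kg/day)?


Formula: BOD_load = volume * conc / 1000
Substituting: BOD_load = 231.5890 * 4636.4970 / 1000
Result: 1073.7617 kg/day


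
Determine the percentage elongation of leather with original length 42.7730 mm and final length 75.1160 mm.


Formula: Elongation = (Lf - L0) / L0 * 100
Substituting: Elongation = (75.1160 - 42.7730) / 42.7730 * 100
Result: 75.6155 %


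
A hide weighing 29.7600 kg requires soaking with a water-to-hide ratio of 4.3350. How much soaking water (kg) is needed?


Formula: Water = hide_weight * ratio
Substituting: Water = 29.7600 * 4.3350
Result: 129.0096 kg


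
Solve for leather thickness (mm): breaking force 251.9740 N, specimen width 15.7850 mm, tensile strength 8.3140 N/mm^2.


Formula: t = F / (TS * w)
Substituting: t = 251.9740 / (8.3140 * 15.7850)
Result: 1.9200 mm


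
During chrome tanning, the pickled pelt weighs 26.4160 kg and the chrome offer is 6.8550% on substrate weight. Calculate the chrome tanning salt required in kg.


Formula: Chrome = substrate * pct / 100
Substituting: Chrome = 26.4160 * 6.8550 / 100
Result: 1.8108 kg


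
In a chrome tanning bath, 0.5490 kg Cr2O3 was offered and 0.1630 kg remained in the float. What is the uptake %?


Formula: Uptake = (offered - residual) / offered * 100
Substituting: Uptake = (0.5490 - 0.1630) / 0.5490 * 100
Result: 70.3097 %


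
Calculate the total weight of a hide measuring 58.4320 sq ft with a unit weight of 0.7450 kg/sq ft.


Formula: Weight = area * weight_per_sqft
Substituting: Weight = 58.4320 * 0.7450
Result: 43.5318 kg


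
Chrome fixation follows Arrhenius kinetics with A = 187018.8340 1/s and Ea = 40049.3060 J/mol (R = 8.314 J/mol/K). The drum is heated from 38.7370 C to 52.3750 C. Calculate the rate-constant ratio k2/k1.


T1 = 38.7370 + 273.15 = 311.8870 K; T2 = 52.3750 + 273.15 = 325.5250 K
k1 = A * exp(-Ea/(R*T1)) = 187018.8340 * exp(-40049.3060/(8.314*311.8870)) = 0.0366615 1/s
k2 = A * exp(-Ea/(R*T2)) = 187018.8340 * exp(-40049.3060/(8.314*325.5250)) = 0.0700214 1/s
k2/k1 = 0.0700214 / 0.0366615 = 1.9099


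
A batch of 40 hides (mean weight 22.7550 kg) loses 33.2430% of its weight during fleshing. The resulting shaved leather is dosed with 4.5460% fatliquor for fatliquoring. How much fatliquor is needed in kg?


Total_raw = N * avg_wt = 40 * 22.7550 = 910.2000 kg
Substrate = Total_raw * (1 - loss/100) = 910.2000 * (1 - 33.2430/100) = 607.6222 kg
Fat = Substrate * pct / 100 = 607.6222 * 4.5460 / 100 = 27.6225 kg


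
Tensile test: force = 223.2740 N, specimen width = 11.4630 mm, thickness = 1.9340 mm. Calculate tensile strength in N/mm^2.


Formula: TS = force / (width * thickness)
Substituting: TS = 223.2740 / (11.4630 * 1.9340)
Result: 10.0713 N/mm^2


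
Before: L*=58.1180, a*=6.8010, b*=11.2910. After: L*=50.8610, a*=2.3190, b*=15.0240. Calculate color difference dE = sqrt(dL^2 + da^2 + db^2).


dL = -7.2570, da = -4.4820, db = 3.7330
dE = sqrt((-7.2570)^2 + (-4.4820)^2 + 3.7330^2) = 9.3106


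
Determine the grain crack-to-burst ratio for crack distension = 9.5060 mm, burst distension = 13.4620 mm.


Formula: Ratio = crack / burst
Substituting: Ratio = 9.5060 / 13.4620
Result: 0.7061


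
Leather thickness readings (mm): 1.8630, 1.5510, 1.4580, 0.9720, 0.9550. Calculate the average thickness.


Formula: Average = sum / n
Substituting: Average = 6.7990 / 5
Result: 1.3598 mm


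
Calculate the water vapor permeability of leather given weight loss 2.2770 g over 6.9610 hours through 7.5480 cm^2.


Formula: WVP = loss / (area * time)
Substituting: WVP = 2.2770 / (7.5480 * 6.9610)
Result: 0.0433371 g/(cm^2*hr)


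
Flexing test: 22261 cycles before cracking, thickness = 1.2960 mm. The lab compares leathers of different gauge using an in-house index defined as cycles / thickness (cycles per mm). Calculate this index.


Formula: Index = cycles / thickness
Substituting: Index = 22261 / 1.2960
Result: 17176.6975 cycles/mm


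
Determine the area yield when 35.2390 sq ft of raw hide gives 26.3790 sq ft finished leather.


Formula: Yield = finished / raw * 100
Substituting: Yield = 26.3790 / 35.2390 * 100
Result: 74.8574 %


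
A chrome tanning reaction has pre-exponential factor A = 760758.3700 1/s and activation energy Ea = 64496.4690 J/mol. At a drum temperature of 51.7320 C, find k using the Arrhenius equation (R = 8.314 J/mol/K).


T_K = T_C + 273.15 = 51.7320 + 273.15 = 324.8820 K
exponent = -Ea / (R * T_K) = -64496.4690 / (8.314 * 324.8820) = -23.8781
k = A * exp(exponent) = 760758.3700 * exp(-23.8781) = 3.2442e-05 1/s


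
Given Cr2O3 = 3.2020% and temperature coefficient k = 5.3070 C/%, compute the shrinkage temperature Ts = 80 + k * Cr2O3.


Formula: Ts = 80 + k * Cr2O3
Substituting: Ts = 80 + 5.3070 * 3.2020
Result: 96.9930 C


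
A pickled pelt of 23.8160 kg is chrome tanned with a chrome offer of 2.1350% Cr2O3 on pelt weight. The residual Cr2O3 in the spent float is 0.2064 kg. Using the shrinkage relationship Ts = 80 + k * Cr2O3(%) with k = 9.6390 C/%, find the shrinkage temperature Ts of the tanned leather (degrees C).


Offered = pelt * offer_pct / 100 = 23.8160 * 2.1350 / 100 = 0.5085 kg
Uptake = offered - residual = 0.5085 - 0.2064 = 0.3021 kg
Cr2O3% on pelt = uptake / pelt * 100 = 0.3021 / 23.8160 * 100 = 1.2684 %
Ts = 80 + k * Cr2O3% = 80 + 9.6390 * 1.2684 = 92.2257 C


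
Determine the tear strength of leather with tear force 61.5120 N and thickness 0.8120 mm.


Formula: Tear strength = force / thickness
Substituting: Tear strength = 61.5120 / 0.8120
Result: 75.7537 N/mm


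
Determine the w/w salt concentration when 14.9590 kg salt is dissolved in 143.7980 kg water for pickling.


Formula: Conc = salt / (water + salt) * 100
Substituting: Conc = 14.9590 / (143.7980 + 14.9590) * 100
Result: 9.4226 %


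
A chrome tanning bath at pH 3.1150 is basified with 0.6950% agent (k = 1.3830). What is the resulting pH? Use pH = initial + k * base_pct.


Formula: pH_final = pH_initial + k * base_pct
Substituting: pH_final = 3.1150 + 1.3830 * 0.6950
Result: 4.0762


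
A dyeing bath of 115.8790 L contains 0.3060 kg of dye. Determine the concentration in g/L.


Formula: Conc = dye_mass(kg) / volume(L) * 1000
Substituting: Conc = 0.3060 / 115.8790 * 1000
Result: 2.6407 g/L


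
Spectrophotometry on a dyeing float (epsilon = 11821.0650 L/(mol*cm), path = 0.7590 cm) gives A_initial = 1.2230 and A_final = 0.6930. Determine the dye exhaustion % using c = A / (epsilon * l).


c_initial = A_i / (epsilon * l) = 1.2230 / (11821.0650 * 0.7590) = 1.3631e-04 mol/L
c_final = A_f / (epsilon * l) = 0.6930 / (11821.0650 * 0.7590) = 7.7239e-05 mol/L
Exhaustion = (c_initial - c_final) / c_initial * 100 = (1.3631e-04 - 7.7239e-05) / 1.3631e-04 * 100 = 43.3361 %


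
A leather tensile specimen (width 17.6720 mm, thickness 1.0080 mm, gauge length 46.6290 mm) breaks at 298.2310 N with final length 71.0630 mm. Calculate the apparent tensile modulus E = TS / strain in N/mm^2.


TS = F / (w * t) = 298.2310 / (17.6720 * 1.0080) = 16.7420 N/mm^2
strain = (Lf - L0) / L0 = (71.0630 - 46.6290) / 46.6290 = 0.5240
E = TS / strain = 16.7420 / 0.5240 = 31.9498 N/mm^2


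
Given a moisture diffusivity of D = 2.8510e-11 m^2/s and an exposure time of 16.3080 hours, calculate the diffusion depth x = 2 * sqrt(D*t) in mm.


t = 16.3080 hr * 3600 = 58708.8000 s
D * t = 2.8510e-11 * 58708.8000 = 1.6738e-06
x = 2 * sqrt(D*t) = 2 * sqrt(1.6738e-06) = 0.0025875 m = 2.5875 mm


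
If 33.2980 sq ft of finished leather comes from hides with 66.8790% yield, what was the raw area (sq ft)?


Formula: raw = finished * 100 / yield
Substituting: raw = 33.2980 * 100 / 66.8790
Result: 49.7884 sq ft


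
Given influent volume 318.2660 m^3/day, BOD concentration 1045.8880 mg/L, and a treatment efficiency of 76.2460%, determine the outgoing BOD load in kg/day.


Load_in = volume * conc / 1000 = 318.2660 * 1045.8880 / 1000 = 332.8706 kg/day
Removed = Load_in * eff / 100 = 332.8706 * 76.2460 / 100 = 253.8005 kg/day
Load_out = Load_in - Removed = 332.8706 - 253.8005 = 79.0701 kg/day


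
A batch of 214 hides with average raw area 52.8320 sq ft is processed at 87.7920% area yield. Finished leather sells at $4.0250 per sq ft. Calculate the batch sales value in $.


Raw_total = N * avg_area = 214 * 52.8320 = 11306.0480 sq ft
Finished = Raw_total * yield / 100 = 11306.0480 * 87.7920 / 100 = 9925.8057 sq ft
Value = Finished * price = 9925.8057 * 4.0250 = 39951.3678 $


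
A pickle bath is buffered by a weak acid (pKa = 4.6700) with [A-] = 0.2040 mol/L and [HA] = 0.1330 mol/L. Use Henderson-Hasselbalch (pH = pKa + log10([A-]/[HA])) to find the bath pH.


ratio = [A-] / [HA] = 0.2040 / 0.1330 = 1.5338
log10(ratio) = 0.1858
pH = pKa + log10(ratio) = 4.6700 + 0.1858 = 4.8558


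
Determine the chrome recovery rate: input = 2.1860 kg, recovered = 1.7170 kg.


Formula: Recovery = recovered / input * 100
Substituting: Recovery = 1.7170 / 2.1860 * 100
Result: 78.5453 %


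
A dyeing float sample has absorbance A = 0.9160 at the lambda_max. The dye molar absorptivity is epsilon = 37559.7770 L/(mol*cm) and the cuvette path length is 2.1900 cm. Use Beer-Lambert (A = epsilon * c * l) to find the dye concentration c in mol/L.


Formula: c = A / (epsilon * l)
Substituting: c = 0.9160 / (37559.7770 * 2.1900)
Result: 1.1136e-05 mol/L


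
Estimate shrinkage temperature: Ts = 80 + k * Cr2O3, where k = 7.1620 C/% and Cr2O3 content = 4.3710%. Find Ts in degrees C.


Formula: Ts = 80 + k * Cr2O3
Substituting: Ts = 80 + 7.1620 * 4.3710
Result: 111.3051 C


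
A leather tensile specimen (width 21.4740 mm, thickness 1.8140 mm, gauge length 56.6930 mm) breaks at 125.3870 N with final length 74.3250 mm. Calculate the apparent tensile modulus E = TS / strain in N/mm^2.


TS = F / (w * t) = 125.3870 / (21.4740 * 1.8140) = 3.2189 N/mm^2
strain = (Lf - L0) / L0 = (74.3250 - 56.6930) / 56.6930 = 0.3110
E = TS / strain = 3.2189 / 0.3110 = 10.3498 N/mm^2


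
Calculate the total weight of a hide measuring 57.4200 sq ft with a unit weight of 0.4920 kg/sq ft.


Formula: Weight = area * weight_per_sqft
Substituting: Weight = 57.4200 * 0.4920
Result: 28.2506 kg


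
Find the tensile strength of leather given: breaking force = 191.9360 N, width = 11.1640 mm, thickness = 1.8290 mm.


Formula: TS = force / (width * thickness)
Substituting: TS = 191.9360 / (11.1640 * 1.8290)
Result: 9.3999 N/mm^2


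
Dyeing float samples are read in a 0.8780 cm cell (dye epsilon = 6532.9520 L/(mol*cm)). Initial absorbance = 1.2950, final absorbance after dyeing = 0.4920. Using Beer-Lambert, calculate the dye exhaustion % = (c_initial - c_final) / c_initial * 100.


c_initial = A_i / (epsilon * l) = 1.2950 / (6532.9520 * 0.8780) = 2.2577e-04 mol/L
c_final = A_f / (epsilon * l) = 0.4920 / (6532.9520 * 0.8780) = 8.5775e-05 mol/L
Exhaustion = (c_initial - c_final) / c_initial * 100 = (2.2577e-04 - 8.5775e-05) / 2.2577e-04 * 100 = 62.0077 %


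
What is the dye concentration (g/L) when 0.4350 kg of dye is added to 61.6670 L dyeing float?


Formula: Conc = dye_mass(kg) / volume(L) * 1000
Substituting: Conc = 0.4350 / 61.6670 * 1000
Result: 7.0540 g/L


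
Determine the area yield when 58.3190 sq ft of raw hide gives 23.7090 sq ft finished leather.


Formula: Yield = finished / raw * 100
Substituting: Yield = 23.7090 / 58.3190 * 100
Result: 40.6540 %


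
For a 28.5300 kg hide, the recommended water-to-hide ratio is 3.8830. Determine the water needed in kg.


Formula: Water = hide_weight * ratio
Substituting: Water = 28.5300 * 3.8830
Result: 110.7820 kg


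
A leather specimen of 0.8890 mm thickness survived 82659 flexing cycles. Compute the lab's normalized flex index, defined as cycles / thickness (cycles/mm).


Formula: Index = cycles / thickness
Substituting: Index = 82659 / 0.8890
Result: 92979.7525 cycles/mm


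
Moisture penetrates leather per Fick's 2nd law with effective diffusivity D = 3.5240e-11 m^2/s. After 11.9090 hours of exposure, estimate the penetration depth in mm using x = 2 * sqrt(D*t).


t = 11.9090 hr * 3600 = 42872.4000 s
D * t = 3.5240e-11 * 42872.4000 = 1.5108e-06
x = 2 * sqrt(D*t) = 2 * sqrt(1.5108e-06) = 0.00245831 m = 2.4583 mm


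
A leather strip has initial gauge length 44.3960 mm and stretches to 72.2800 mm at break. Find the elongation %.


Formula: Elongation = (Lf - L0) / L0 * 100
Substituting: Elongation = (72.2800 - 44.3960) / 44.3960 * 100
Result: 62.8075 %


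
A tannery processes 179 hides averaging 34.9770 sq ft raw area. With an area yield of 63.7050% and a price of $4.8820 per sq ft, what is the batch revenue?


Raw_total = N * avg_area = 179 * 34.9770 = 6260.8830 sq ft
Finished = Raw_total * yield / 100 = 6260.8830 * 63.7050 / 100 = 3988.4955 sq ft
Value = Finished * price = 3988.4955 * 4.8820 = 19471.8351 $


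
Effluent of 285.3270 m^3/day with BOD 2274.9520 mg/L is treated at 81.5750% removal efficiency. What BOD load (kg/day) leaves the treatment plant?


Load_in = volume * conc / 1000 = 285.3270 * 2274.9520 / 1000 = 649.1052 kg/day
Removed = Load_in * eff / 100 = 649.1052 * 81.5750 / 100 = 529.5076 kg/day
Load_out = Load_in - Removed = 649.1052 - 529.5076 = 119.5976 kg/day


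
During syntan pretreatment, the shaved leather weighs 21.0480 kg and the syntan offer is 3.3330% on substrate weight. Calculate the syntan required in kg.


Formula: Syntan = substrate * pct / 100
Substituting: Syntan = 21.0480 * 3.3330 / 100
Result: 0.7015 kg


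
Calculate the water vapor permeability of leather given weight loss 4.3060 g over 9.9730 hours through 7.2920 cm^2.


Formula: WVP = loss / (area * time)
Substituting: WVP = 4.3060 / (7.2920 * 9.9730)
Result: 0.0592109 g/(cm^2*hr)


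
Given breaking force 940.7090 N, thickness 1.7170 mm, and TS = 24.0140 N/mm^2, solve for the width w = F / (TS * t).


Formula: w = F / (TS * t)
Substituting: w = 940.7090 / (24.0140 * 1.7170)
Result: 22.8150 mm


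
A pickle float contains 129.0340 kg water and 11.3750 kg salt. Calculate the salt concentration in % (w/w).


Formula: Conc = salt / (water + salt) * 100
Substituting: Conc = 11.3750 / (129.0340 + 11.3750) * 100
Result: 8.1013 %


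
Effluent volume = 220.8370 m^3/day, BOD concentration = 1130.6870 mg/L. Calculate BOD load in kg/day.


Formula: BOD_load = volume * conc / 1000
Substituting: BOD_load = 220.8370 * 1130.6870 / 1000
Result: 249.6975 kg/day


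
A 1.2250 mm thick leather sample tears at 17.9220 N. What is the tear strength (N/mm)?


Formula: Tear strength = force / thickness
Substituting: Tear strength = 17.9220 / 1.2250
Result: 14.6302 N/mm


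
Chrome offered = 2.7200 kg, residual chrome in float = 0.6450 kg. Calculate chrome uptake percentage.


Formula: Uptake = (offered - residual) / offered * 100
Substituting: Uptake = (2.7200 - 0.6450) / 2.7200 * 100
Result: 76.2868 %
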